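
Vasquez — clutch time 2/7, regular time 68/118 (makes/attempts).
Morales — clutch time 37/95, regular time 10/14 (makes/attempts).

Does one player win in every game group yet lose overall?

Yes

Clutch time: Vasquez 2/7 = 28.6%, Morales 37/95 = 38.9% → Morales
Regular time: Vasquez 68/118 = 57.6%, Morales 10/14 = 71.4% → Morales
Overall: Vasquez 70/125 = 56.0%, Morales 47/109 = 43.1% → Vasquez
Morales wins each game group but Vasquez wins overall — the comparison reverses. Morales's attempts skew toward clutch time, which has a lower base rate.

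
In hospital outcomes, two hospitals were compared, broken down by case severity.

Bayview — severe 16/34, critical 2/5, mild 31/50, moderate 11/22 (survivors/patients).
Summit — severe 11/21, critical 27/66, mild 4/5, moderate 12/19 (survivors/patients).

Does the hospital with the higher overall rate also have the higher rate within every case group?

Severe: Bayview 16/34 = 47.1%, Summit 11/21 = 52.4% → Summit
Critical: Bayview 2/5 = 40.0%, Summit 27/66 = 40.9% → Summit
Mild: Bayview 31/50 = 62.0%, Summit 4/5 = 80.0% → Summit
Moderate: Bayview 11/22 = 50.0%, Summit 12/19 = 63.2% → Summit
Overall: Bayview 60/111 = 54.1%, Summit 54/111 = 48.6% → Bayview
Summit wins each case group but Bayview wins overall — the comparison reverses. Summit's patients skew toward critical, which has a lower base rate.

No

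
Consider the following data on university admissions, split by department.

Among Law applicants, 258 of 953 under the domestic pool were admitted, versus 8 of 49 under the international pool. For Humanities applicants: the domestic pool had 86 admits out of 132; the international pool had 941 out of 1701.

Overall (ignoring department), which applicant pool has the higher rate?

the international pool

Law: the domestic pool 258/953 = 27.1%, the international pool 8/49 = 16.3% → the domestic pool
Humanities: the domestic pool 86/132 = 65.2%, the international pool 941/1701 = 55.3% → the domestic pool
Overall: the domestic pool 344/1085 = 31.7%, the international pool 949/1750 = 54.2% → the international pool
(The domestic pool wins every department group but the international pool wins overall — the domestic pool's applicants skew toward the low-rate Law group.)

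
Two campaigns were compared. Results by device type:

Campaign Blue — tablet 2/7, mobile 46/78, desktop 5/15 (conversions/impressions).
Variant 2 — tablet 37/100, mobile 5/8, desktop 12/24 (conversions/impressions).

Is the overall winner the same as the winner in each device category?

No

Tablet: Campaign Blue 2/7 = 28.6%, Variant 2 37/100 = 37.0% → Variant 2
Mobile: Campaign Blue 46/78 = 59.0%, Variant 2 5/8 = 62.5% → Variant 2
Desktop: Campaign Blue 5/15 = 33.3%, Variant 2 12/24 = 50.0% → Variant 2
Overall: Campaign Blue 53/100 = 53.0%, Variant 2 54/132 = 40.9% → Campaign Blue
Variant 2 wins each device group but Campaign Blue wins overall — the comparison reverses. Variant 2's impressions skew toward tablet, which has a lower base rate.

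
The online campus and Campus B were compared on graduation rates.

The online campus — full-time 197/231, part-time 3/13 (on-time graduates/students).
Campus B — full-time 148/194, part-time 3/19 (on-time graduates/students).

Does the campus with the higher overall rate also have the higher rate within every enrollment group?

Yes

Full-time: the online campus 197/231 = 85.3%, Campus B 148/194 = 76.3% → the online campus
Part-time: the online campus 3/13 = 23.1%, Campus B 3/19 = 15.8% → the online campus
Overall: the online campus 200/244 = 82.0%, Campus B 151/213 = 70.9% → the online campus
The online campus wins overall and in every enrollment group — no reversal.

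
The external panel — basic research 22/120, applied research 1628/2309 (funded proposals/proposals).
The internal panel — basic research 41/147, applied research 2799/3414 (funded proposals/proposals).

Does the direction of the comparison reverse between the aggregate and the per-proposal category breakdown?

Basic research: the external panel 22/120 = 18.3%, the internal panel 41/147 = 27.9% → the internal panel
Applied research: the external panel 1628/2309 = 70.5%, the internal panel 2799/3414 = 82.0% → the internal panel
Overall: the external panel 1650/2429 = 67.9%, the internal panel 2840/3561 = 79.8% → the internal panel
The internal panel wins overall and in every proposal group — no reversal.

No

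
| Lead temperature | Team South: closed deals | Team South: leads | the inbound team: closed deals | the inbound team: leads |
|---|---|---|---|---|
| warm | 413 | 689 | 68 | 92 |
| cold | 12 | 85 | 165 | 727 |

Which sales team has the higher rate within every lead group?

Warm: Team South 413/689 = 59.9%, the inbound team 68/92 = 73.9% → the inbound team
Cold: Team South 12/85 = 14.1%, the inbound team 165/727 = 22.7% → the inbound team
The inbound team has the higher rate in both groups.

the inbound team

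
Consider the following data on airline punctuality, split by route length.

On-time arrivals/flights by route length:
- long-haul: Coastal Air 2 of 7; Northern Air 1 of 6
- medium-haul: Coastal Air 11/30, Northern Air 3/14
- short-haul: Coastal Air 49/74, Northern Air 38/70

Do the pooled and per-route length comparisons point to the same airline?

Long-haul: Coastal Air 2/7 = 28.6%, Northern Air 1/6 = 16.7% → Coastal Air
Medium-haul: Coastal Air 11/30 = 36.7%, Northern Air 3/14 = 21.4% → Coastal Air
Short-haul: Coastal Air 49/74 = 66.2%, Northern Air 38/70 = 54.3% → Coastal Air
Overall: Coastal Air 62/111 = 55.9%, Northern Air 42/90 = 46.7% → Coastal Air
Coastal Air wins overall and in every route group — no reversal.

Yes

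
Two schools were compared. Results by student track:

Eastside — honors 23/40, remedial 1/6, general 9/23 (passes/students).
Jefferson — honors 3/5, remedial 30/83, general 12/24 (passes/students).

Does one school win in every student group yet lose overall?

Yes

Honors: Eastside 23/40 = 57.5%, Jefferson 3/5 = 60.0% → Jefferson
Remedial: Eastside 1/6 = 16.7%, Jefferson 30/83 = 36.1% → Jefferson
General: Eastside 9/23 = 39.1%, Jefferson 12/24 = 50.0% → Jefferson
Overall: Eastside 33/69 = 47.8%, Jefferson 45/112 = 40.2% → Eastside
Jefferson wins each student group but Eastside wins overall — the comparison reverses. Jefferson's students skew toward remedial, which has a lower base rate.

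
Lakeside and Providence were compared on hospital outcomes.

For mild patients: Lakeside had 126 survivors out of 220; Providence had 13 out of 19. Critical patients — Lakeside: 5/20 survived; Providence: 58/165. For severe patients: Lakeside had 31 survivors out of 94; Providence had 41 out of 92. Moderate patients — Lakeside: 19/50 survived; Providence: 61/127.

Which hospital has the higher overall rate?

Mild: Lakeside 126/220 = 57.3%, Providence 13/19 = 68.4% → Providence
Critical: Lakeside 5/20 = 25.0%, Providence 58/165 = 35.2% → Providence
Severe: Lakeside 31/94 = 33.0%, Providence 41/92 = 44.6% → Providence
Moderate: Lakeside 19/50 = 38.0%, Providence 61/127 = 48.0% → Providence
Overall: Lakeside 181/384 = 47.1%, Providence 173/403 = 42.9% → Lakeside
(Providence wins every case group but Lakeside wins overall — Providence's patients skew toward the low-rate critical group.)

Lakeside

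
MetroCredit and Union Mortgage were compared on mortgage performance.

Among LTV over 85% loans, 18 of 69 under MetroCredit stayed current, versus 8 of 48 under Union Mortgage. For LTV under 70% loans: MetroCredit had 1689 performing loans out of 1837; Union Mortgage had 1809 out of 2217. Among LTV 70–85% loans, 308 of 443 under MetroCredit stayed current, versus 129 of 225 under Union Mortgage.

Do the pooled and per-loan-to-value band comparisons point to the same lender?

Yes

LTV over 85%: MetroCredit 18/69 = 26.1%, Union Mortgage 8/48 = 16.7% → MetroCredit
LTV under 70%: MetroCredit 1689/1837 = 91.9%, Union Mortgage 1809/2217 = 81.6% → MetroCredit
LTV 70–85%: MetroCredit 308/443 = 69.5%, Union Mortgage 129/225 = 57.3% → MetroCredit
Overall: MetroCredit 2015/2349 = 85.8%, Union Mortgage 1946/2490 = 78.2% → MetroCredit
MetroCredit wins overall and in every loan-to-value group — no reversal.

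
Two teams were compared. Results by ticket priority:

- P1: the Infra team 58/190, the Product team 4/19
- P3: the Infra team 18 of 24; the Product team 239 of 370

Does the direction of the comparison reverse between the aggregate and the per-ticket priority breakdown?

Yes

P1: the Infra team 58/190 = 30.5%, the Product team 4/19 = 21.1% → the Infra team
P3: the Infra team 18/24 = 75.0%, the Product team 239/370 = 64.6% → the Infra team
Overall: the Infra team 76/214 = 35.5%, the Product team 243/389 = 62.5% → the Product team
The Infra team wins each ticket group but the Product team wins overall — the comparison reverses. The Infra team's tickets skew toward P1, which has a lower base rate.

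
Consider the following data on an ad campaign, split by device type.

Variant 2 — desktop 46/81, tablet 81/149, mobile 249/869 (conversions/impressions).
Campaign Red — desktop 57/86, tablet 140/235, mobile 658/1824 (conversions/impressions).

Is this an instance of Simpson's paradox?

Desktop: Variant 2 46/81 = 56.8%, Campaign Red 57/86 = 66.3% → Campaign Red
Tablet: Variant 2 81/149 = 54.4%, Campaign Red 140/235 = 59.6% → Campaign Red
Mobile: Variant 2 249/869 = 28.7%, Campaign Red 658/1824 = 36.1% → Campaign Red
Overall: Variant 2 376/1099 = 34.2%, Campaign Red 855/2145 = 39.9% → Campaign Red
Campaign Red wins overall and in every device group — no reversal.

No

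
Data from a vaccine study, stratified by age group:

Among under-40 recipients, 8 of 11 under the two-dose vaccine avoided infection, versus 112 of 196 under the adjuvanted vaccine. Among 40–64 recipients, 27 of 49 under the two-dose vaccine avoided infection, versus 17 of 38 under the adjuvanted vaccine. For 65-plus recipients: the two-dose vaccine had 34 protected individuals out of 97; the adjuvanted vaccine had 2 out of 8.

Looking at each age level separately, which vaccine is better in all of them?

the two-dose vaccine

Under-40: the two-dose vaccine 8/11 = 72.7%, the adjuvanted vaccine 112/196 = 57.1% → the two-dose vaccine
40–64: the two-dose vaccine 27/49 = 55.1%, the adjuvanted vaccine 17/38 = 44.7% → the two-dose vaccine
65-plus: the two-dose vaccine 34/97 = 35.1%, the adjuvanted vaccine 2/8 = 25.0% → the two-dose vaccine
The two-dose vaccine has the higher rate in all 3 groups.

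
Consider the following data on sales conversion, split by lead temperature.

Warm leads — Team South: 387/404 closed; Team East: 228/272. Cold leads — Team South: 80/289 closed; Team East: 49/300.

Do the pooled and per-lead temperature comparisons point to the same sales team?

Warm: Team South 387/404 = 95.8%, Team East 228/272 = 83.8% → Team South
Cold: Team South 80/289 = 27.7%, Team East 49/300 = 16.3% → Team South
Overall: Team South 467/693 = 67.4%, Team East 277/572 = 48.4% → Team South
Team South wins overall and in every lead group — no reversal.

Yes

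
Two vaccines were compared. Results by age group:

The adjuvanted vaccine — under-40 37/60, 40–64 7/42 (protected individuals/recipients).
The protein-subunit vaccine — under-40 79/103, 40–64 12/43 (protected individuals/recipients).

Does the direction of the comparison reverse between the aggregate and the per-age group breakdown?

No

Under-40: the adjuvanted vaccine 37/60 = 61.7%, the protein-subunit vaccine 79/103 = 76.7% → the protein-subunit vaccine
40–64: the adjuvanted vaccine 7/42 = 16.7%, the protein-subunit vaccine 12/43 = 27.9% → the protein-subunit vaccine
Overall: the adjuvanted vaccine 44/102 = 43.1%, the protein-subunit vaccine 91/146 = 62.3% → the protein-subunit vaccine
The protein-subunit vaccine wins overall and in every age group — no reversal.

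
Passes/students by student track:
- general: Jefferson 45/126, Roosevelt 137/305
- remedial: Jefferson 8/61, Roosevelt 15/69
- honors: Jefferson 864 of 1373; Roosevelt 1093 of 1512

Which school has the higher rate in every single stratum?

Roosevelt

General: Jefferson 45/126 = 35.7%, Roosevelt 137/305 = 44.9% → Roosevelt
Remedial: Jefferson 8/61 = 13.1%, Roosevelt 15/69 = 21.7% → Roosevelt
Honors: Jefferson 864/1373 = 62.9%, Roosevelt 1093/1512 = 72.3% → Roosevelt
Roosevelt has the higher rate in all 3 groups.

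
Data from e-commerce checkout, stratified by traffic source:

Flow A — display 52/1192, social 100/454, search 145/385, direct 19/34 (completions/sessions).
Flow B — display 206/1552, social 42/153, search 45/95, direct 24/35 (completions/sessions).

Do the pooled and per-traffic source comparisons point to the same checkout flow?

Yes

Display: Flow A 52/1192 = 4.4%, Flow B 206/1552 = 13.3% → Flow B
Social: Flow A 100/454 = 22.0%, Flow B 42/153 = 27.5% → Flow B
Search: Flow A 145/385 = 37.7%, Flow B 45/95 = 47.4% → Flow B
Direct: Flow A 19/34 = 55.9%, Flow B 24/35 = 68.6% → Flow B
Overall: Flow A 316/2065 = 15.3%, Flow B 317/1835 = 17.3% → Flow B
Flow B wins overall and in every traffic group — no reversal.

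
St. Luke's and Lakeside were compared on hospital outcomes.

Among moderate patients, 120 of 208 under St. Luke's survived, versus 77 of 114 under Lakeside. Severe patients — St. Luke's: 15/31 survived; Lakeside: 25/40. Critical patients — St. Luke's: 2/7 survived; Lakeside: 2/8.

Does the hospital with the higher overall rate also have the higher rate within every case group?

No

Moderate: St. Luke's 120/208 = 57.7%, Lakeside 77/114 = 67.5% → Lakeside
Severe: St. Luke's 15/31 = 48.4%, Lakeside 25/40 = 62.5% → Lakeside
Critical: St. Luke's 2/7 = 28.6%, Lakeside 2/8 = 25.0% → St. Luke's
Overall: St. Luke's 137/246 = 55.7%, Lakeside 104/162 = 64.2% → Lakeside
Neither sweeps: St. Luke's wins 1 of 3 groups, Lakeside wins 2. Lakeside wins overall but not every group — no Simpson reversal.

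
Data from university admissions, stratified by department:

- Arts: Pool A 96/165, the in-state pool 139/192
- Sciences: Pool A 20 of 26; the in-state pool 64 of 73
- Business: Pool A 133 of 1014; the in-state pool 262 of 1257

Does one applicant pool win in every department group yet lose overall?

No

Arts: Pool A 96/165 = 58.2%, the in-state pool 139/192 = 72.4% → the in-state pool
Sciences: Pool A 20/26 = 76.9%, the in-state pool 64/73 = 87.7% → the in-state pool
Business: Pool A 133/1014 = 13.1%, the in-state pool 262/1257 = 20.8% → the in-state pool
Overall: Pool A 249/1205 = 20.7%, the in-state pool 465/1522 = 30.6% → the in-state pool
The in-state pool wins overall and in every department group — no reversal.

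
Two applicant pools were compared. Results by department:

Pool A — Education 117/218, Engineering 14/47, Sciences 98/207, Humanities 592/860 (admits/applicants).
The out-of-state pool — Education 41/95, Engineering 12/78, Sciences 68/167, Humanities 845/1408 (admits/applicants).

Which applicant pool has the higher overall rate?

Pool A

Education: Pool A 117/218 = 53.7%, the out-of-state pool 41/95 = 43.2% → Pool A
Engineering: Pool A 14/47 = 29.8%, the out-of-state pool 12/78 = 15.4% → Pool A
Sciences: Pool A 98/207 = 47.3%, the out-of-state pool 68/167 = 40.7% → Pool A
Humanities: Pool A 592/860 = 68.8%, the out-of-state pool 845/1408 = 60.0% → Pool A
Overall: Pool A 821/1332 = 61.6%, the out-of-state pool 966/1748 = 55.3% → Pool A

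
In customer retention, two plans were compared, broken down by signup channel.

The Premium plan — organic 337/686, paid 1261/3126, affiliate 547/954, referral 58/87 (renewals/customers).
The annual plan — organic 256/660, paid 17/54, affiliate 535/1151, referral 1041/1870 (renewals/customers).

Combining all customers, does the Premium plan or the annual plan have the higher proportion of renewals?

Organic: the Premium plan 337/686 = 49.1%, the annual plan 256/660 = 38.8% → the Premium plan
Paid: the Premium plan 1261/3126 = 40.3%, the annual plan 17/54 = 31.5% → the Premium plan
Affiliate: the Premium plan 547/954 = 57.3%, the annual plan 535/1151 = 46.5% → the Premium plan
Referral: the Premium plan 58/87 = 66.7%, the annual plan 1041/1870 = 55.7% → the Premium plan
Overall: the Premium plan 2203/4853 = 45.4%, the annual plan 1849/3735 = 49.5% → the annual plan
(The Premium plan wins every signup group but the annual plan wins overall — the Premium plan's customers skew toward the low-rate paid group.)

the annual plan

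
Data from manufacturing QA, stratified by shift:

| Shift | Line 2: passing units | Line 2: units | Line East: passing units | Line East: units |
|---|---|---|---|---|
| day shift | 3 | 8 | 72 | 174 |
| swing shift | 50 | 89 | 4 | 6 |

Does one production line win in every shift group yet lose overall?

Day shift: Line 2 3/8 = 37.5%, Line East 72/174 = 41.4% → Line East
Swing shift: Line 2 50/89 = 56.2%, Line East 4/6 = 66.7% → Line East
Overall: Line 2 53/97 = 54.6%, Line East 76/180 = 42.2% → Line 2
Line East wins each shift group but Line 2 wins overall — the comparison reverses. Line East's units skew toward day shift, which has a lower base rate.

Yes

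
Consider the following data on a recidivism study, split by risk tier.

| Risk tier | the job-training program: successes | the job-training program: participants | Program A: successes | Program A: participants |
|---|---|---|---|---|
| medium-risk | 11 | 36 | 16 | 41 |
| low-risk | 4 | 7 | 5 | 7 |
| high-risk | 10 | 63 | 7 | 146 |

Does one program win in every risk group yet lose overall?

No

Medium-risk: the job-training program 11/36 = 30.6%, Program A 16/41 = 39.0% → Program A
Low-risk: the job-training program 4/7 = 57.1%, Program A 5/7 = 71.4% → Program A
High-risk: the job-training program 10/63 = 15.9%, Program A 7/146 = 4.8% → the job-training program
Overall: the job-training program 25/106 = 23.6%, Program A 28/194 = 14.4% → the job-training program
Neither sweeps: the job-training program wins 1 of 3 groups, Program A wins 2. The job-training program wins overall but not every group — no Simpson reversal.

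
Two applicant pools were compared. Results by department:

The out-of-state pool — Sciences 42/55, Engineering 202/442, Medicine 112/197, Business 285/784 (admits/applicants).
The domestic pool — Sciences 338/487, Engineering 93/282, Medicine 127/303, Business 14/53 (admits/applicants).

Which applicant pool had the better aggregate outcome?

the domestic pool

Sciences: the out-of-state pool 42/55 = 76.4%, the domestic pool 338/487 = 69.4% → the out-of-state pool
Engineering: the out-of-state pool 202/442 = 45.7%, the domestic pool 93/282 = 33.0% → the out-of-state pool
Medicine: the out-of-state pool 112/197 = 56.9%, the domestic pool 127/303 = 41.9% → the out-of-state pool
Business: the out-of-state pool 285/784 = 36.4%, the domestic pool 14/53 = 26.4% → the out-of-state pool
Overall: the out-of-state pool 641/1478 = 43.4%, the domestic pool 572/1125 = 50.8% → the domestic pool
(The out-of-state pool wins every department group but the domestic pool wins overall — the out-of-state pool's applicants skew toward the low-rate Business group.)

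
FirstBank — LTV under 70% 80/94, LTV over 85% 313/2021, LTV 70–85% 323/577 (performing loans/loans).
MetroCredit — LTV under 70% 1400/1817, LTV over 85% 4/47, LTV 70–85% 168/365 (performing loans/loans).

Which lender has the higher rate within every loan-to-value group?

FirstBank

LTV under 70%: FirstBank 80/94 = 85.1%, MetroCredit 1400/1817 = 77.1% → FirstBank
LTV over 85%: FirstBank 313/2021 = 15.5%, MetroCredit 4/47 = 8.5% → FirstBank
LTV 70–85%: FirstBank 323/577 = 56.0%, MetroCredit 168/365 = 46.0% → FirstBank
FirstBank has the higher rate in all 3 groups.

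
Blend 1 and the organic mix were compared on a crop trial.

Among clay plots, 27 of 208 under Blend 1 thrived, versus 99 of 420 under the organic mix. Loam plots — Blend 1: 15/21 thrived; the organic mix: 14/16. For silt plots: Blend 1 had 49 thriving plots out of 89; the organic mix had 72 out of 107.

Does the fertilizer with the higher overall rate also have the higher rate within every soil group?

Clay: Blend 1 27/208 = 13.0%, the organic mix 99/420 = 23.6% → the organic mix
Loam: Blend 1 15/21 = 71.4%, the organic mix 14/16 = 87.5% → the organic mix
Silt: Blend 1 49/89 = 55.1%, the organic mix 72/107 = 67.3% → the organic mix
Overall: Blend 1 91/318 = 28.6%, the organic mix 185/543 = 34.1% → the organic mix
The organic mix wins overall and in every soil group — no reversal.

Yes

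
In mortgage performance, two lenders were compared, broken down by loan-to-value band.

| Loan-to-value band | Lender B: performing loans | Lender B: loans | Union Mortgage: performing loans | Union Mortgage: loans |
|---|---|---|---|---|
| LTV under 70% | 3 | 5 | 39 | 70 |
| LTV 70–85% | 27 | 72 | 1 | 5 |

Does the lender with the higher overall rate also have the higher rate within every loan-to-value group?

LTV under 70%: Lender B 3/5 = 60.0%, Union Mortgage 39/70 = 55.7% → Lender B
LTV 70–85%: Lender B 27/72 = 37.5%, Union Mortgage 1/5 = 20.0% → Lender B
Overall: Lender B 30/77 = 39.0%, Union Mortgage 40/75 = 53.3% → Union Mortgage
Lender B wins each loan-to-value group but Union Mortgage wins overall — the comparison reverses. Lender B's loans skew toward LTV 70–85%, which has a lower base rate.

No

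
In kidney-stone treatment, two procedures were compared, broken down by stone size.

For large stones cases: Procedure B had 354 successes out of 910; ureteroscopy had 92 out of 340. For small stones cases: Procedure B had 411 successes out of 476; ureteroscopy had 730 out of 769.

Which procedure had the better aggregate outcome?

Large stones: Procedure B 354/910 = 38.9%, ureteroscopy 92/340 = 27.1% → Procedure B
Small stones: Procedure B 411/476 = 86.3%, ureteroscopy 730/769 = 94.9% → ureteroscopy
Overall: Procedure B 765/1386 = 55.2%, ureteroscopy 822/1109 = 74.1% → ureteroscopy
(Neither sweeps every stone group, but ureteroscopy has the higher pooled rate.)

ureteroscopy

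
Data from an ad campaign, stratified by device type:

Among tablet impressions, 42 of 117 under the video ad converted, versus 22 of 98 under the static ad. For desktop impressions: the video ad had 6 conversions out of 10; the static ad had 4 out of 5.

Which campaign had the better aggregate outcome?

the video ad

Tablet: the video ad 42/117 = 35.9%, the static ad 22/98 = 22.4% → the video ad
Desktop: the video ad 6/10 = 60.0%, the static ad 4/5 = 80.0% → the static ad
Overall: the video ad 48/127 = 37.8%, the static ad 26/103 = 25.2% → the video ad
(Neither sweeps every device group, but the video ad has the higher pooled rate.)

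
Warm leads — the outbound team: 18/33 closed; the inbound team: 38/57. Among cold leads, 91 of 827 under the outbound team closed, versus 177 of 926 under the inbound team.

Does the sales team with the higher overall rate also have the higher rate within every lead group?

Warm: the outbound team 18/33 = 54.5%, the inbound team 38/57 = 66.7% → the inbound team
Cold: the outbound team 91/827 = 11.0%, the inbound team 177/926 = 19.1% → the inbound team
Overall: the outbound team 109/860 = 12.7%, the inbound team 215/983 = 21.9% → the inbound team
The inbound team wins overall and in every lead group — no reversal.

Yes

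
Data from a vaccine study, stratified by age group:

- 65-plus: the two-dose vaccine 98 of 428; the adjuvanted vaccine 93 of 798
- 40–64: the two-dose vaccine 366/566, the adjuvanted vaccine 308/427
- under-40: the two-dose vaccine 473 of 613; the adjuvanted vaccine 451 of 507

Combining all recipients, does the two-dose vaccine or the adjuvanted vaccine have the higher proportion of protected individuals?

the two-dose vaccine

65-plus: the two-dose vaccine 98/428 = 22.9%, the adjuvanted vaccine 93/798 = 11.7% → the two-dose vaccine
40–64: the two-dose vaccine 366/566 = 64.7%, the adjuvanted vaccine 308/427 = 72.1% → the adjuvanted vaccine
Under-40: the two-dose vaccine 473/613 = 77.2%, the adjuvanted vaccine 451/507 = 89.0% → the adjuvanted vaccine
Overall: the two-dose vaccine 937/1607 = 58.3%, the adjuvanted vaccine 852/1732 = 49.2% → the two-dose vaccine
(Neither sweeps every age group, but the two-dose vaccine has the higher pooled rate.)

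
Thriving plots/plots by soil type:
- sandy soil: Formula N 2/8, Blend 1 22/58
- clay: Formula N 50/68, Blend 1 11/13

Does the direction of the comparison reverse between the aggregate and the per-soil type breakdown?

Sandy soil: Formula N 2/8 = 25.0%, Blend 1 22/58 = 37.9% → Blend 1
Clay: Formula N 50/68 = 73.5%, Blend 1 11/13 = 84.6% → Blend 1
Overall: Formula N 52/76 = 68.4%, Blend 1 33/71 = 46.5% → Formula N
Blend 1 wins each soil group but Formula N wins overall — the comparison reverses. Blend 1's plots skew toward sandy soil, which has a lower base rate.

Yes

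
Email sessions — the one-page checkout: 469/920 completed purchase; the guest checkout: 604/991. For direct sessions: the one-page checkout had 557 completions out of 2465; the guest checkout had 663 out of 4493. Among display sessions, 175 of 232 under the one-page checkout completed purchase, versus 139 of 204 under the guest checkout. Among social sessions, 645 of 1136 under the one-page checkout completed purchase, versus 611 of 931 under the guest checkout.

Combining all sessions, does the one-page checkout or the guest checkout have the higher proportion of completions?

the one-page checkout

Email: the one-page checkout 469/920 = 51.0%, the guest checkout 604/991 = 60.9% → the guest checkout
Direct: the one-page checkout 557/2465 = 22.6%, the guest checkout 663/4493 = 14.8% → the one-page checkout
Display: the one-page checkout 175/232 = 75.4%, the guest checkout 139/204 = 68.1% → the one-page checkout
Social: the one-page checkout 645/1136 = 56.8%, the guest checkout 611/931 = 65.6% → the guest checkout
Overall: the one-page checkout 1846/4753 = 38.8%, the guest checkout 2017/6619 = 30.5% → the one-page checkout
(Neither sweeps every traffic group, but the one-page checkout has the higher pooled rate.)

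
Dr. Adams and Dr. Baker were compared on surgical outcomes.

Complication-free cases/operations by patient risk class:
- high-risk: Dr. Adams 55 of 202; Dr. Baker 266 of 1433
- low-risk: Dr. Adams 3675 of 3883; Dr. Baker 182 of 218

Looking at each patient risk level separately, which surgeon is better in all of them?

High-risk: Dr. Adams 55/202 = 27.2%, Dr. Baker 266/1433 = 18.6% → Dr. Adams
Low-risk: Dr. Adams 3675/3883 = 94.6%, Dr. Baker 182/218 = 83.5% → Dr. Adams
Dr. Adams has the higher rate in both groups.

Dr. Adams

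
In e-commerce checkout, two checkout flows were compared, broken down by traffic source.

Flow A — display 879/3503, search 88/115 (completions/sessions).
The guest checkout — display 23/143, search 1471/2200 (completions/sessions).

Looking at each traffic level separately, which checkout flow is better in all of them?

Flow A

Display: Flow A 879/3503 = 25.1%, the guest checkout 23/143 = 16.1% → Flow A
Search: Flow A 88/115 = 76.5%, the guest checkout 1471/2200 = 66.9% → Flow A
Flow A has the higher rate in both groups.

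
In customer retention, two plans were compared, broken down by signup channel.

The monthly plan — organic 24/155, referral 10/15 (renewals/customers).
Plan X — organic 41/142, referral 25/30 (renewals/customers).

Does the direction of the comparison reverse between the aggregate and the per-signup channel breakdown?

No

Organic: the monthly plan 24/155 = 15.5%, Plan X 41/142 = 28.9% → Plan X
Referral: the monthly plan 10/15 = 66.7%, Plan X 25/30 = 83.3% → Plan X
Overall: the monthly plan 34/170 = 20.0%, Plan X 66/172 = 38.4% → Plan X
Plan X wins overall and in every signup group — no reversal.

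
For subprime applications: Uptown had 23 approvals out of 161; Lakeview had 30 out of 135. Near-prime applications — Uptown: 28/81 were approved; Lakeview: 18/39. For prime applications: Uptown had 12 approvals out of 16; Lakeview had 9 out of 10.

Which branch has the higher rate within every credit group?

Subprime: Uptown 23/161 = 14.3%, Lakeview 30/135 = 22.2% → Lakeview
Near-prime: Uptown 28/81 = 34.6%, Lakeview 18/39 = 46.2% → Lakeview
Prime: Uptown 12/16 = 75.0%, Lakeview 9/10 = 90.0% → Lakeview
Lakeview has the higher rate in all 3 groups.

Lakeview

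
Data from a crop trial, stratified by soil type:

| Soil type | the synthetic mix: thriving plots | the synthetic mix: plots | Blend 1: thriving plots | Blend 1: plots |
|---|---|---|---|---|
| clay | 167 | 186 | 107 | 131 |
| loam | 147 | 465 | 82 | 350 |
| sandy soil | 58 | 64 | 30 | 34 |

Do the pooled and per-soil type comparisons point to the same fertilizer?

Yes

Clay: the synthetic mix 167/186 = 89.8%, Blend 1 107/131 = 81.7% → the synthetic mix
Loam: the synthetic mix 147/465 = 31.6%, Blend 1 82/350 = 23.4% → the synthetic mix
Sandy soil: the synthetic mix 58/64 = 90.6%, Blend 1 30/34 = 88.2% → the synthetic mix
Overall: the synthetic mix 372/715 = 52.0%, Blend 1 219/515 = 42.5% → the synthetic mix
The synthetic mix wins overall and in every soil group — no reversal.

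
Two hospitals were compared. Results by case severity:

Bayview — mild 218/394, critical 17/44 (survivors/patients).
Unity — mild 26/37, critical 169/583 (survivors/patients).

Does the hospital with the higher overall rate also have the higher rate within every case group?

Mild: Bayview 218/394 = 55.3%, Unity 26/37 = 70.3% → Unity
Critical: Bayview 17/44 = 38.6%, Unity 169/583 = 29.0% → Bayview
Overall: Bayview 235/438 = 53.7%, Unity 195/620 = 31.5% → Bayview
Neither sweeps: Bayview wins 1 of 2 groups, Unity wins 1. Bayview wins overall but not every group — no Simpson reversal.

No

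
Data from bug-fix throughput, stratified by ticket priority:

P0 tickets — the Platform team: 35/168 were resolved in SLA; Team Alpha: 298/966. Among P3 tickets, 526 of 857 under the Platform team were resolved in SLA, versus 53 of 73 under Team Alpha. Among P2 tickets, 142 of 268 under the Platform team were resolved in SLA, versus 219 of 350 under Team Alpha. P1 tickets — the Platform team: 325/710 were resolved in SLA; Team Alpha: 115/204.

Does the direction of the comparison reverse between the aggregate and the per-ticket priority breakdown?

Yes

P0: the Platform team 35/168 = 20.8%, Team Alpha 298/966 = 30.8% → Team Alpha
P3: the Platform team 526/857 = 61.4%, Team Alpha 53/73 = 72.6% → Team Alpha
P2: the Platform team 142/268 = 53.0%, Team Alpha 219/350 = 62.6% → Team Alpha
P1: the Platform team 325/710 = 45.8%, Team Alpha 115/204 = 56.4% → Team Alpha
Overall: the Platform team 1028/2003 = 51.3%, Team Alpha 685/1593 = 43.0% → the Platform team
Team Alpha wins each ticket group but the Platform team wins overall — the comparison reverses. Team Alpha's tickets skew toward P0, which has a lower base rate.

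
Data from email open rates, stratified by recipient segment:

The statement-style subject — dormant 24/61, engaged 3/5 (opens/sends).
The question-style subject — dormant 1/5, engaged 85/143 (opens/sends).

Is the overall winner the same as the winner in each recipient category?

No

Dormant: the statement-style subject 24/61 = 39.3%, the question-style subject 1/5 = 20.0% → the statement-style subject
Engaged: the statement-style subject 3/5 = 60.0%, the question-style subject 85/143 = 59.4% → the statement-style subject
Overall: the statement-style subject 27/66 = 40.9%, the question-style subject 86/148 = 58.1% → the question-style subject
The statement-style subject wins each recipient group but the question-style subject wins overall — the comparison reverses. The statement-style subject's sends skew toward dormant, which has a lower base rate.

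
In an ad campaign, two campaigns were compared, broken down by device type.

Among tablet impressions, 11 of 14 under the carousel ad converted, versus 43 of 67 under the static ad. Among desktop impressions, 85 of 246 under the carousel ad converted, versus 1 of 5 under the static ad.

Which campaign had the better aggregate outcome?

the static ad

Tablet: the carousel ad 11/14 = 78.6%, the static ad 43/67 = 64.2% → the carousel ad
Desktop: the carousel ad 85/246 = 34.6%, the static ad 1/5 = 20.0% → the carousel ad
Overall: the carousel ad 96/260 = 36.9%, the static ad 44/72 = 61.1% → the static ad
(The carousel ad wins every device group but the static ad wins overall — the carousel ad's impressions skew toward the low-rate desktop group.)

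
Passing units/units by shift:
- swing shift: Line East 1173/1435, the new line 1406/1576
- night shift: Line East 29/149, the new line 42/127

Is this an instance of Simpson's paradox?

Swing shift: Line East 1173/1435 = 81.7%, the new line 1406/1576 = 89.2% → the new line
Night shift: Line East 29/149 = 19.5%, the new line 42/127 = 33.1% → the new line
Overall: Line East 1202/1584 = 75.9%, the new line 1448/1703 = 85.0% → the new line
The new line wins overall and in every shift group — no reversal.

No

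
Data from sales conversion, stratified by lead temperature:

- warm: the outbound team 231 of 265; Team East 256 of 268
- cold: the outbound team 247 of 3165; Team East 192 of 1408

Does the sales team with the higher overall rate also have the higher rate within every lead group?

Warm: the outbound team 231/265 = 87.2%, Team East 256/268 = 95.5% → Team East
Cold: the outbound team 247/3165 = 7.8%, Team East 192/1408 = 13.6% → Team East
Overall: the outbound team 478/3430 = 13.9%, Team East 448/1676 = 26.7% → Team East
Team East wins overall and in every lead group — no reversal.

Yes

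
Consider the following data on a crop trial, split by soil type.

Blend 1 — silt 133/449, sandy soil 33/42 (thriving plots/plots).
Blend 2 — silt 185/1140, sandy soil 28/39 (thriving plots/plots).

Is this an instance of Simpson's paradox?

No

Silt: Blend 1 133/449 = 29.6%, Blend 2 185/1140 = 16.2% → Blend 1
Sandy soil: Blend 1 33/42 = 78.6%, Blend 2 28/39 = 71.8% → Blend 1
Overall: Blend 1 166/491 = 33.8%, Blend 2 213/1179 = 18.1% → Blend 1
Blend 1 wins overall and in every soil group — no reversal.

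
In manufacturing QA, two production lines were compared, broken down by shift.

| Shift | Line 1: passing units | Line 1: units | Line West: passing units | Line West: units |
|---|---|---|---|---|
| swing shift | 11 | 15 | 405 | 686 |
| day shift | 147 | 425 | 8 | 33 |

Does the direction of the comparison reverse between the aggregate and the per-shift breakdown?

Swing shift: Line 1 11/15 = 73.3%, Line West 405/686 = 59.0% → Line 1
Day shift: Line 1 147/425 = 34.6%, Line West 8/33 = 24.2% → Line 1
Overall: Line 1 158/440 = 35.9%, Line West 413/719 = 57.4% → Line West
Line 1 wins each shift group but Line West wins overall — the comparison reverses. Line 1's units skew toward day shift, which has a lower base rate.

Yes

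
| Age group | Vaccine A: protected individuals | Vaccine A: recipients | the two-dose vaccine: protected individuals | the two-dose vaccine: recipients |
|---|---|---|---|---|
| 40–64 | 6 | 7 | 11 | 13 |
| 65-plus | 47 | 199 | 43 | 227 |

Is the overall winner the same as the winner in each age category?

40–64: Vaccine A 6/7 = 85.7%, the two-dose vaccine 11/13 = 84.6% → Vaccine A
65-plus: Vaccine A 47/199 = 23.6%, the two-dose vaccine 43/227 = 18.9% → Vaccine A
Overall: Vaccine A 53/206 = 25.7%, the two-dose vaccine 54/240 = 22.5% → Vaccine A
Vaccine A wins overall and in every age group — no reversal.

Yes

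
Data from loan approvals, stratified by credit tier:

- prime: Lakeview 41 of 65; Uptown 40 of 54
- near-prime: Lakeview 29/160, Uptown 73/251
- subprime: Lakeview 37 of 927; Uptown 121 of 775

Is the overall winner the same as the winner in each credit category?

Yes

Prime: Lakeview 41/65 = 63.1%, Uptown 40/54 = 74.1% → Uptown
Near-prime: Lakeview 29/160 = 18.1%, Uptown 73/251 = 29.1% → Uptown
Subprime: Lakeview 37/927 = 4.0%, Uptown 121/775 = 15.6% → Uptown
Overall: Lakeview 107/1152 = 9.3%, Uptown 234/1080 = 21.7% → Uptown
Uptown wins overall and in every credit group — no reversal.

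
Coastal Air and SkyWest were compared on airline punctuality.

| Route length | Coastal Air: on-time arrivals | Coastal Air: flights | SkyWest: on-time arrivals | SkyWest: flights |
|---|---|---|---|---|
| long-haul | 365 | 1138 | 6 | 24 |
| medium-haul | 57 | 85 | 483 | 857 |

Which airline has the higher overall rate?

SkyWest

Long-haul: Coastal Air 365/1138 = 32.1%, SkyWest 6/24 = 25.0% → Coastal Air
Medium-haul: Coastal Air 57/85 = 67.1%, SkyWest 483/857 = 56.4% → Coastal Air
Overall: Coastal Air 422/1223 = 34.5%, SkyWest 489/881 = 55.5% → SkyWest
(Coastal Air wins every route group but SkyWest wins overall — Coastal Air's flights skew toward the low-rate long-haul group.)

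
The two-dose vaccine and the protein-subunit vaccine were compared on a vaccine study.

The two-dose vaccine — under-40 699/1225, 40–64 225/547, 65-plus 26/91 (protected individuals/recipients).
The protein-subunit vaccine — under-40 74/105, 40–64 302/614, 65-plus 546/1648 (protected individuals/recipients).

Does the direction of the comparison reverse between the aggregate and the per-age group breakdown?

Yes

Under-40: the two-dose vaccine 699/1225 = 57.1%, the protein-subunit vaccine 74/105 = 70.5% → the protein-subunit vaccine
40–64: the two-dose vaccine 225/547 = 41.1%, the protein-subunit vaccine 302/614 = 49.2% → the protein-subunit vaccine
65-plus: the two-dose vaccine 26/91 = 28.6%, the protein-subunit vaccine 546/1648 = 33.1% → the protein-subunit vaccine
Overall: the two-dose vaccine 950/1863 = 51.0%, the protein-subunit vaccine 922/2367 = 39.0% → the two-dose vaccine
The protein-subunit vaccine wins each age group but the two-dose vaccine wins overall — the comparison reverses. The protein-subunit vaccine's recipients skew toward 65-plus, which has a lower base rate.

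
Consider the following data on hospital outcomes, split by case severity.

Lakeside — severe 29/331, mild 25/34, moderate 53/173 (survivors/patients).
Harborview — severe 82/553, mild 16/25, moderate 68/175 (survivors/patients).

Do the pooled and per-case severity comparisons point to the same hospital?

No

Severe: Lakeside 29/331 = 8.8%, Harborview 82/553 = 14.8% → Harborview
Mild: Lakeside 25/34 = 73.5%, Harborview 16/25 = 64.0% → Lakeside
Moderate: Lakeside 53/173 = 30.6%, Harborview 68/175 = 38.9% → Harborview
Overall: Lakeside 107/538 = 19.9%, Harborview 166/753 = 22.0% → Harborview
Neither sweeps: Lakeside wins 1 of 3 groups, Harborview wins 2. Harborview wins overall but not every group — no Simpson reversal.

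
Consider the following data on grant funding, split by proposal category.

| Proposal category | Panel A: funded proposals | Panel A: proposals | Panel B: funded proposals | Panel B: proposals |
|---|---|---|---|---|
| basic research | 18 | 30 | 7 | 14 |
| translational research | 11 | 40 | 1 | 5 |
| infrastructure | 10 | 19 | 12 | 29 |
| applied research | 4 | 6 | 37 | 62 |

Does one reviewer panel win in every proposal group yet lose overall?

Basic research: Panel A 18/30 = 60.0%, Panel B 7/14 = 50.0% → Panel A
Translational research: Panel A 11/40 = 27.5%, Panel B 1/5 = 20.0% → Panel A
Infrastructure: Panel A 10/19 = 52.6%, Panel B 12/29 = 41.4% → Panel A
Applied research: Panel A 4/6 = 66.7%, Panel B 37/62 = 59.7% → Panel A
Overall: Panel A 43/95 = 45.3%, Panel B 57/110 = 51.8% → Panel B
Panel A wins each proposal group but Panel B wins overall — the comparison reverses. Panel A's proposals skew toward translational research, which has a lower base rate.

Yes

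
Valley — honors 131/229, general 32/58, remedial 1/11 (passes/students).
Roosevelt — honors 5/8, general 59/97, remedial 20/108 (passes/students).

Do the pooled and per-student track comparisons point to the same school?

Honors: Valley 131/229 = 57.2%, Roosevelt 5/8 = 62.5% → Roosevelt
General: Valley 32/58 = 55.2%, Roosevelt 59/97 = 60.8% → Roosevelt
Remedial: Valley 1/11 = 9.1%, Roosevelt 20/108 = 18.5% → Roosevelt
Overall: Valley 164/298 = 55.0%, Roosevelt 84/213 = 39.4% → Valley
Roosevelt wins each student group but Valley wins overall — the comparison reverses. Roosevelt's students skew toward remedial, which has a lower base rate.

No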